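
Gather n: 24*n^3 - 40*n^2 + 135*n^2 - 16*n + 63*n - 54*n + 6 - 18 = 24*n^3 + 95*n^2 - 7*n - 12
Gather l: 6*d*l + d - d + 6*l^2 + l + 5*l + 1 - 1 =6*l^2 + l*(6*d + 6)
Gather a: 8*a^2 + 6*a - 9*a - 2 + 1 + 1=8*a^2 - 3*a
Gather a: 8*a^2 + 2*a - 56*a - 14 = 8*a^2 - 54*a - 14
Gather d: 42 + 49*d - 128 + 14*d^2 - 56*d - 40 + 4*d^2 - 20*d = 18*d^2 - 27*d - 126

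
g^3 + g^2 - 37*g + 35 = (g - 5)*(g - 1)*(g + 7)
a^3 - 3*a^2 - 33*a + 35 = (a - 7)*(a - 1)*(a + 5)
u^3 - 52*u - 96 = (u - 8)*(u + 2)*(u + 6)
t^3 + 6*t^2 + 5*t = t*(t + 1)*(t + 5)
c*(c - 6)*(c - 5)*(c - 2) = c^4 - 13*c^3 + 52*c^2 - 60*c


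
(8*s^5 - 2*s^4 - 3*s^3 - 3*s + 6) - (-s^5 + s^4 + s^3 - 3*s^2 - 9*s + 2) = 9*s^5 - 3*s^4 - 4*s^3 + 3*s^2 + 6*s + 4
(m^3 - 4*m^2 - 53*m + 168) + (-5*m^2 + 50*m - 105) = m^3 - 9*m^2 - 3*m + 63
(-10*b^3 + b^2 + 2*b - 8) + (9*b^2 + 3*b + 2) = -10*b^3 + 10*b^2 + 5*b - 6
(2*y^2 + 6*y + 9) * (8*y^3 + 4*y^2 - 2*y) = 16*y^5 + 56*y^4 + 92*y^3 + 24*y^2 - 18*y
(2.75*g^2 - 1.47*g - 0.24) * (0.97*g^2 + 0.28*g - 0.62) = 2.6675*g^4 - 0.6559*g^3 - 2.3494*g^2 + 0.8442*g + 0.1488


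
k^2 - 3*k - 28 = (k - 7)*(k + 4)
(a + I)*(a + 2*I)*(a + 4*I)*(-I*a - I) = -I*a^4 + 7*a^3 - I*a^3 + 7*a^2 + 14*I*a^2 - 8*a + 14*I*a - 8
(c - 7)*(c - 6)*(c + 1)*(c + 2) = c^4 - 10*c^3 + 5*c^2 + 100*c + 84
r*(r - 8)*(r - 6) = r^3 - 14*r^2 + 48*r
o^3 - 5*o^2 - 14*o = o*(o - 7)*(o + 2)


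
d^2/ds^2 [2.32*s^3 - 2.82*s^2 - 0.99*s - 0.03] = 13.92*s - 5.64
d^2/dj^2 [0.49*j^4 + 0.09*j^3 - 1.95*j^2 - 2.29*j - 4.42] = 5.88*j^2 + 0.54*j - 3.9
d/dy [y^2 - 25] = 2*y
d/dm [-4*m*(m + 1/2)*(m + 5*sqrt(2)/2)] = -12*m^2 - 20*sqrt(2)*m - 4*m - 5*sqrt(2)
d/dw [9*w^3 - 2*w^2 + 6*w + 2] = 27*w^2 - 4*w + 6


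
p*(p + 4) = p^2 + 4*p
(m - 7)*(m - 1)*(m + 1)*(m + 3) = m^4 - 4*m^3 - 22*m^2 + 4*m + 21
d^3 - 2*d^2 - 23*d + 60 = (d - 4)*(d - 3)*(d + 5)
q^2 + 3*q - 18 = (q - 3)*(q + 6)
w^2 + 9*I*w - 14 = (w + 2*I)*(w + 7*I)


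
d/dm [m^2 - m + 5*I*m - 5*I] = 2*m - 1 + 5*I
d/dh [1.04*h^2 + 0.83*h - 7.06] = 2.08*h + 0.83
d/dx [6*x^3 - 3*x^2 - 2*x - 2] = 18*x^2 - 6*x - 2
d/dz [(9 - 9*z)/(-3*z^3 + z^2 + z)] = 9*(-6*z^3 + 10*z^2 - 2*z - 1)/(z^2*(9*z^4 - 6*z^3 - 5*z^2 + 2*z + 1))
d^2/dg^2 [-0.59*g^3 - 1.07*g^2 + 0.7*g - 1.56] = -3.54*g - 2.14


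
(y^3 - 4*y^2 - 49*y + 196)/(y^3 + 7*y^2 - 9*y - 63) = (y^2 - 11*y + 28)/(y^2 - 9)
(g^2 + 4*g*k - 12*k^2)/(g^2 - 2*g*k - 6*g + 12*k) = (g + 6*k)/(g - 6)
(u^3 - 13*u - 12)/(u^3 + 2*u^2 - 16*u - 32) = (u^2 + 4*u + 3)/(u^2 + 6*u + 8)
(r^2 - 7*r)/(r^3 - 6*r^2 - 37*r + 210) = r/(r^2 + r - 30)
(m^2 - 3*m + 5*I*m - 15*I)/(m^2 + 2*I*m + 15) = (m - 3)/(m - 3*I)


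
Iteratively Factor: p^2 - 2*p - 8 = (p - 4)*(p + 2)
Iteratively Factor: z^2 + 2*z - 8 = (z + 4)*(z - 2)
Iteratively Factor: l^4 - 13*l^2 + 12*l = (l - 1)*(l^3 + l^2 - 12*l) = (l - 3)*(l - 1)*(l^2 + 4*l) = (l - 3)*(l - 1)*(l + 4)*(l)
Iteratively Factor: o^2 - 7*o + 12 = (o - 4)*(o - 3)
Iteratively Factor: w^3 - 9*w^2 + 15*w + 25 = (w - 5)*(w^2 - 4*w - 5) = (w - 5)*(w + 1)*(w - 5)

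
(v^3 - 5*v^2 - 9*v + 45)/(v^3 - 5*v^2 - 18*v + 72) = (v^2 - 2*v - 15)/(v^2 - 2*v - 24)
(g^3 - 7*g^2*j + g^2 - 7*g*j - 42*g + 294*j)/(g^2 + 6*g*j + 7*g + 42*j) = (g^2 - 7*g*j - 6*g + 42*j)/(g + 6*j)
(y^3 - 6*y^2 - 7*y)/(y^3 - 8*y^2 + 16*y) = (y^2 - 6*y - 7)/(y^2 - 8*y + 16)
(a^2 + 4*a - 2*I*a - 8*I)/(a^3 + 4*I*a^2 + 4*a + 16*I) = (a + 4)/(a^2 + 6*I*a - 8)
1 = 1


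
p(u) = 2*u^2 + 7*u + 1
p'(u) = 4*u + 7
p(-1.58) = -5.07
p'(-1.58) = 0.68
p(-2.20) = -4.72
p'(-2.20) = -1.80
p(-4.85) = 14.10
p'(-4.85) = -12.40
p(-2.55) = -3.84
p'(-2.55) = -3.20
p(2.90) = 38.12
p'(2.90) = 18.60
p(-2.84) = -2.75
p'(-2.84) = -4.36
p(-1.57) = -5.06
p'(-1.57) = 0.72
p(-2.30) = -4.52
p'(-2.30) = -2.20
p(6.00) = 115.00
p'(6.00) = 31.00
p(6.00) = 115.00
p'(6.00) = 31.00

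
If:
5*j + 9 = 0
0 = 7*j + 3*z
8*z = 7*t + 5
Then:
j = -9/5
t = 143/35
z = 21/5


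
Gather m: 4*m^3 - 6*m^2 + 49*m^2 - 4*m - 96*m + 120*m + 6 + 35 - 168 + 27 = 4*m^3 + 43*m^2 + 20*m - 100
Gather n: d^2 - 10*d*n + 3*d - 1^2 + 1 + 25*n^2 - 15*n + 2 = d^2 + 3*d + 25*n^2 + n*(-10*d - 15) + 2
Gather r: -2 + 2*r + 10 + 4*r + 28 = 6*r + 36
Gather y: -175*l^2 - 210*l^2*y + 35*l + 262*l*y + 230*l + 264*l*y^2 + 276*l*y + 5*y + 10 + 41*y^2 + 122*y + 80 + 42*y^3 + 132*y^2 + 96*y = -175*l^2 + 265*l + 42*y^3 + y^2*(264*l + 173) + y*(-210*l^2 + 538*l + 223) + 90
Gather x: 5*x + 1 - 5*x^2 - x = -5*x^2 + 4*x + 1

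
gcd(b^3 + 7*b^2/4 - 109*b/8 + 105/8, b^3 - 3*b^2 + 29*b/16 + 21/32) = b^2 - 13*b/4 + 21/8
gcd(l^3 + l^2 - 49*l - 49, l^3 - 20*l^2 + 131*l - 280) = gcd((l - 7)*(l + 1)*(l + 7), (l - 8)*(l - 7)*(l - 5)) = l - 7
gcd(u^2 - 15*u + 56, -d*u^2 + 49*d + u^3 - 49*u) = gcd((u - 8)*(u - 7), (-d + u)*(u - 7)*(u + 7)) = u - 7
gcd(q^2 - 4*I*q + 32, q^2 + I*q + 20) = 1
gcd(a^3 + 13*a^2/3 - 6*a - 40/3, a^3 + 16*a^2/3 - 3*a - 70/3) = a^2 + 3*a - 10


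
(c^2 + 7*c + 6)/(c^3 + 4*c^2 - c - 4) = (c + 6)/(c^2 + 3*c - 4)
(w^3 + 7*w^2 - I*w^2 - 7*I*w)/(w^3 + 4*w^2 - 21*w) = (w - I)/(w - 3)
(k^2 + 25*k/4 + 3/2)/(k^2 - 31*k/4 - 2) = (k + 6)/(k - 8)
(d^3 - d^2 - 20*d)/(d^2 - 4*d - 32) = d*(d - 5)/(d - 8)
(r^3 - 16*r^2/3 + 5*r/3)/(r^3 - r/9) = 3*(r - 5)/(3*r + 1)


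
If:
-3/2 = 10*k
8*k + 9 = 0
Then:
No Solution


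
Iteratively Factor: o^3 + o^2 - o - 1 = (o + 1)*(o^2 - 1) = (o - 1)*(o + 1)*(o + 1)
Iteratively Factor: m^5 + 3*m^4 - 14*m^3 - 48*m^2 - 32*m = (m - 4)*(m^4 + 7*m^3 + 14*m^2 + 8*m) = m*(m - 4)*(m^3 + 7*m^2 + 14*m + 8) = m*(m - 4)*(m + 4)*(m^2 + 3*m + 2) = m*(m - 4)*(m + 1)*(m + 4)*(m + 2)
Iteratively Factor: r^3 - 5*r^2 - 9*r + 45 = (r + 3)*(r^2 - 8*r + 15) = (r - 3)*(r + 3)*(r - 5)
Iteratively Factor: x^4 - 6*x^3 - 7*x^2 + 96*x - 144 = (x + 4)*(x^3 - 10*x^2 + 33*x - 36) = (x - 4)*(x + 4)*(x^2 - 6*x + 9) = (x - 4)*(x - 3)*(x + 4)*(x - 3)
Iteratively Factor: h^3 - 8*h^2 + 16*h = (h)*(h^2 - 8*h + 16) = h*(h - 4)*(h - 4)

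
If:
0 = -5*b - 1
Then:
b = -1/5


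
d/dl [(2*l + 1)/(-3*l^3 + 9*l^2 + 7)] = (-6*l^3 + 18*l^2 + 9*l*(l - 2)*(2*l + 1) + 14)/(-3*l^3 + 9*l^2 + 7)^2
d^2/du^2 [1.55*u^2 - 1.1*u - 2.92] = 3.10000000000000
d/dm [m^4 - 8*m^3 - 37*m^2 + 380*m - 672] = 4*m^3 - 24*m^2 - 74*m + 380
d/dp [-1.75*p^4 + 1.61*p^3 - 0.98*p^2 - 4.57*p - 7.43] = -7.0*p^3 + 4.83*p^2 - 1.96*p - 4.57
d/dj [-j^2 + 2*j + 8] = 2 - 2*j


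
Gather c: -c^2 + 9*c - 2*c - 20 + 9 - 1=-c^2 + 7*c - 12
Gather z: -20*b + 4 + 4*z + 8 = -20*b + 4*z + 12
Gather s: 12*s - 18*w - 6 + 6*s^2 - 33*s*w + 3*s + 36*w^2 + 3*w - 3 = 6*s^2 + s*(15 - 33*w) + 36*w^2 - 15*w - 9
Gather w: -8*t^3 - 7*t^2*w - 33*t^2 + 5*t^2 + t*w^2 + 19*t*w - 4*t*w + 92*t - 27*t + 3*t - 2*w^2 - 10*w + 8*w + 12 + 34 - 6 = -8*t^3 - 28*t^2 + 68*t + w^2*(t - 2) + w*(-7*t^2 + 15*t - 2) + 40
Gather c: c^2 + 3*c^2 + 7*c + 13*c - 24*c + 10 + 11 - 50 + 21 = 4*c^2 - 4*c - 8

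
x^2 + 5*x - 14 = (x - 2)*(x + 7)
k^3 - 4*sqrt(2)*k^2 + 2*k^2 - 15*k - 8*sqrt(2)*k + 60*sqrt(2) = (k - 3)*(k + 5)*(k - 4*sqrt(2))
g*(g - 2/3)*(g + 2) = g^3 + 4*g^2/3 - 4*g/3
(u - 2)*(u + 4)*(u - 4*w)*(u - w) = u^4 - 5*u^3*w + 2*u^3 + 4*u^2*w^2 - 10*u^2*w - 8*u^2 + 8*u*w^2 + 40*u*w - 32*w^2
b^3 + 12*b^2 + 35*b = b*(b + 5)*(b + 7)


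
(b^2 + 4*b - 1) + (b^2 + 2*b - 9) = 2*b^2 + 6*b - 10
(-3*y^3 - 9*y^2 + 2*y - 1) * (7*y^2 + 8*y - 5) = -21*y^5 - 87*y^4 - 43*y^3 + 54*y^2 - 18*y + 5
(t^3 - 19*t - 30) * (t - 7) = t^4 - 7*t^3 - 19*t^2 + 103*t + 210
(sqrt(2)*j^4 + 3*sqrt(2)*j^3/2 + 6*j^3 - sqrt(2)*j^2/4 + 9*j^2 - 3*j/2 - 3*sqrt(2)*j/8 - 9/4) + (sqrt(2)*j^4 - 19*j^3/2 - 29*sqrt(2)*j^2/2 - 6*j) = 2*sqrt(2)*j^4 - 7*j^3/2 + 3*sqrt(2)*j^3/2 - 59*sqrt(2)*j^2/4 + 9*j^2 - 15*j/2 - 3*sqrt(2)*j/8 - 9/4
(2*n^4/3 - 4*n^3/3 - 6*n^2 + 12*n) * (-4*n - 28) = -8*n^5/3 - 40*n^4/3 + 184*n^3/3 + 120*n^2 - 336*n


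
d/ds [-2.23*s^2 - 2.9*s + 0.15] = -4.46*s - 2.9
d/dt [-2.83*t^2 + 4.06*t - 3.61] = 4.06 - 5.66*t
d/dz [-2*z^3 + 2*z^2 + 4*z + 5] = -6*z^2 + 4*z + 4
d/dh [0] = 0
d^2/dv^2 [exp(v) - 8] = exp(v)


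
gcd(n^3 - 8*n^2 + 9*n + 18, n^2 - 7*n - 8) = n + 1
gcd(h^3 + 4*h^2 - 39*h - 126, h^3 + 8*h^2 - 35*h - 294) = h^2 + h - 42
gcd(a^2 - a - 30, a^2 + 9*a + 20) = a + 5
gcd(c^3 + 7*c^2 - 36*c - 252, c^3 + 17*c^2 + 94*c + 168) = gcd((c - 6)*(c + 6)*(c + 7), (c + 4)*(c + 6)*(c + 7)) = c^2 + 13*c + 42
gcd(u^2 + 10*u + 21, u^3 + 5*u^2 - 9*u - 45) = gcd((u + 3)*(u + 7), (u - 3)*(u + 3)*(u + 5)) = u + 3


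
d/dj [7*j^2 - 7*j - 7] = 14*j - 7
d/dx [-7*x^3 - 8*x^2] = x*(-21*x - 16)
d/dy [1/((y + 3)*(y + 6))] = (-2*y - 9)/(y^4 + 18*y^3 + 117*y^2 + 324*y + 324)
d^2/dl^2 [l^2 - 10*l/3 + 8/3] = 2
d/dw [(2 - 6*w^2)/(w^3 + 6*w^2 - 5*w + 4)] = 2*(3*w^4 + 12*w^2 - 36*w + 5)/(w^6 + 12*w^5 + 26*w^4 - 52*w^3 + 73*w^2 - 40*w + 16)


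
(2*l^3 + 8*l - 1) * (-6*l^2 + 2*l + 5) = -12*l^5 + 4*l^4 - 38*l^3 + 22*l^2 + 38*l - 5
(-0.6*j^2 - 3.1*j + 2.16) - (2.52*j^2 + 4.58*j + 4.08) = -3.12*j^2 - 7.68*j - 1.92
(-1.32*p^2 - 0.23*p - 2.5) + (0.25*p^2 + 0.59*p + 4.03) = -1.07*p^2 + 0.36*p + 1.53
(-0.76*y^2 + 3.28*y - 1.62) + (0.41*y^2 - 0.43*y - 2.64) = -0.35*y^2 + 2.85*y - 4.26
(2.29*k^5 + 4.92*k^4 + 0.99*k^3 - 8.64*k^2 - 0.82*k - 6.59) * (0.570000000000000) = 1.3053*k^5 + 2.8044*k^4 + 0.5643*k^3 - 4.9248*k^2 - 0.4674*k - 3.7563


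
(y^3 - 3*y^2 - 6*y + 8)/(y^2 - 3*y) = (y^3 - 3*y^2 - 6*y + 8)/(y*(y - 3))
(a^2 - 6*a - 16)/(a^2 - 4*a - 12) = (a - 8)/(a - 6)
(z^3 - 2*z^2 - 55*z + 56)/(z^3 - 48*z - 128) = (z^2 + 6*z - 7)/(z^2 + 8*z + 16)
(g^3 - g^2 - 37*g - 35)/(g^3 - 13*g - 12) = (g^2 - 2*g - 35)/(g^2 - g - 12)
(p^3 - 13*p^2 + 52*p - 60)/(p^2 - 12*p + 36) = (p^2 - 7*p + 10)/(p - 6)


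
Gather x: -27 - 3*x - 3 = -3*x - 30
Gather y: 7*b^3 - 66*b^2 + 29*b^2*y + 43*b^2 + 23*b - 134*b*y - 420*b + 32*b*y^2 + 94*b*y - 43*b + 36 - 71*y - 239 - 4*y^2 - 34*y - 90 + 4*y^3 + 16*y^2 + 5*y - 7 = 7*b^3 - 23*b^2 - 440*b + 4*y^3 + y^2*(32*b + 12) + y*(29*b^2 - 40*b - 100) - 300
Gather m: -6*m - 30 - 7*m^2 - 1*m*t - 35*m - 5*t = -7*m^2 + m*(-t - 41) - 5*t - 30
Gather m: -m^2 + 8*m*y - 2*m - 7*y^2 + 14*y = -m^2 + m*(8*y - 2) - 7*y^2 + 14*y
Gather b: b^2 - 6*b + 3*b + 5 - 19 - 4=b^2 - 3*b - 18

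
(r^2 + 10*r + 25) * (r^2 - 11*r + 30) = r^4 - r^3 - 55*r^2 + 25*r + 750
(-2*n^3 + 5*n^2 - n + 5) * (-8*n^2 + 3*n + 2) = 16*n^5 - 46*n^4 + 19*n^3 - 33*n^2 + 13*n + 10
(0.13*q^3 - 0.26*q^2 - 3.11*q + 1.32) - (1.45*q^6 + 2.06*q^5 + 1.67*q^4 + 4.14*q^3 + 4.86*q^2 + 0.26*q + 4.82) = -1.45*q^6 - 2.06*q^5 - 1.67*q^4 - 4.01*q^3 - 5.12*q^2 - 3.37*q - 3.5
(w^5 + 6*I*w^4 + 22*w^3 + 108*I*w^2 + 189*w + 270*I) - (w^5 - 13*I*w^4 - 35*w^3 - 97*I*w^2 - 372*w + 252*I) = 19*I*w^4 + 57*w^3 + 205*I*w^2 + 561*w + 18*I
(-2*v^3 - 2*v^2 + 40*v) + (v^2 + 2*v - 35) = -2*v^3 - v^2 + 42*v - 35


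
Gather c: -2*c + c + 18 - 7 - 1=10 - c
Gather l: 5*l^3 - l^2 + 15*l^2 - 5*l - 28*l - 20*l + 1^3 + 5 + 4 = 5*l^3 + 14*l^2 - 53*l + 10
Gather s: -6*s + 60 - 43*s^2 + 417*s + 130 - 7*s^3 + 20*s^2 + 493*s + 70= -7*s^3 - 23*s^2 + 904*s + 260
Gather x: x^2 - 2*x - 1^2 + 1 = x^2 - 2*x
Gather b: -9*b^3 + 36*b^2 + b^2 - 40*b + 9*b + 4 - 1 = -9*b^3 + 37*b^2 - 31*b + 3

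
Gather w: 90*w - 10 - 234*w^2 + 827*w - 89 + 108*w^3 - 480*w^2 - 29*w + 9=108*w^3 - 714*w^2 + 888*w - 90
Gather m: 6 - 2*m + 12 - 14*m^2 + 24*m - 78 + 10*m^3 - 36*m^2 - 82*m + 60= 10*m^3 - 50*m^2 - 60*m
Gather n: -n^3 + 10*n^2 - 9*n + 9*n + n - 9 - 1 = -n^3 + 10*n^2 + n - 10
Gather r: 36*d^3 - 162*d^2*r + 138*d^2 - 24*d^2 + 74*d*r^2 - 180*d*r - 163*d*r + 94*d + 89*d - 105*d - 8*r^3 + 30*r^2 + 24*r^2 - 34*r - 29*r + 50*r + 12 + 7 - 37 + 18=36*d^3 + 114*d^2 + 78*d - 8*r^3 + r^2*(74*d + 54) + r*(-162*d^2 - 343*d - 13)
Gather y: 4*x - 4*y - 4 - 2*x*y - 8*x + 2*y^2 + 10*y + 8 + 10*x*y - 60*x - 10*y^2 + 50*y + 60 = -64*x - 8*y^2 + y*(8*x + 56) + 64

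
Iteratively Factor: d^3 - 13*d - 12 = (d + 1)*(d^2 - d - 12) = (d + 1)*(d + 3)*(d - 4)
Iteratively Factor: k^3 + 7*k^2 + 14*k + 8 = (k + 2)*(k^2 + 5*k + 4) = (k + 1)*(k + 2)*(k + 4)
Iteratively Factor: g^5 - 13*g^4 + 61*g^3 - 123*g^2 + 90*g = (g - 3)*(g^4 - 10*g^3 + 31*g^2 - 30*g) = g*(g - 3)*(g^3 - 10*g^2 + 31*g - 30) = g*(g - 3)^2*(g^2 - 7*g + 10) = g*(g - 3)^2*(g - 2)*(g - 5)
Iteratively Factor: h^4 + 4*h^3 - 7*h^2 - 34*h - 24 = (h - 3)*(h^3 + 7*h^2 + 14*h + 8) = (h - 3)*(h + 1)*(h^2 + 6*h + 8) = (h - 3)*(h + 1)*(h + 4)*(h + 2)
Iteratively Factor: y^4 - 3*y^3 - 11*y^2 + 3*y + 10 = (y + 2)*(y^3 - 5*y^2 - y + 5) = (y - 5)*(y + 2)*(y^2 - 1) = (y - 5)*(y - 1)*(y + 2)*(y + 1)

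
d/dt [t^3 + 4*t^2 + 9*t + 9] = 3*t^2 + 8*t + 9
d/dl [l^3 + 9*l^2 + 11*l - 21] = 3*l^2 + 18*l + 11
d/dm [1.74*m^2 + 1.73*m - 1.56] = 3.48*m + 1.73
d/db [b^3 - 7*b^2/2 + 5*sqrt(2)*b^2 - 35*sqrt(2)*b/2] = 3*b^2 - 7*b + 10*sqrt(2)*b - 35*sqrt(2)/2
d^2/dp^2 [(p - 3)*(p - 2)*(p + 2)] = 6*p - 6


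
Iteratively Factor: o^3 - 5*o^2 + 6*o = (o - 2)*(o^2 - 3*o) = o*(o - 2)*(o - 3)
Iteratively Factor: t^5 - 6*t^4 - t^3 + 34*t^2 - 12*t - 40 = (t + 2)*(t^4 - 8*t^3 + 15*t^2 + 4*t - 20) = (t + 1)*(t + 2)*(t^3 - 9*t^2 + 24*t - 20) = (t - 2)*(t + 1)*(t + 2)*(t^2 - 7*t + 10) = (t - 2)^2*(t + 1)*(t + 2)*(t - 5)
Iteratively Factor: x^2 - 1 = (x - 1)*(x + 1)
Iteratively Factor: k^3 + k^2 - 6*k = (k + 3)*(k^2 - 2*k) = k*(k + 3)*(k - 2)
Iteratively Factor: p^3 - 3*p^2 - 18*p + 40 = (p - 5)*(p^2 + 2*p - 8) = (p - 5)*(p - 2)*(p + 4)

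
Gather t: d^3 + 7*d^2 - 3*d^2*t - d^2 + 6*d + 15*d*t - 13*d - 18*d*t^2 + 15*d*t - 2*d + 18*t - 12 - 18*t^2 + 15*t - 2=d^3 + 6*d^2 - 9*d + t^2*(-18*d - 18) + t*(-3*d^2 + 30*d + 33) - 14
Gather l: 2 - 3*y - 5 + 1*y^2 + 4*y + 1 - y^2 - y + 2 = 0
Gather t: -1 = -1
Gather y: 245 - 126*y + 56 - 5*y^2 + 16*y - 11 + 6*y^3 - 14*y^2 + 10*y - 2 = 6*y^3 - 19*y^2 - 100*y + 288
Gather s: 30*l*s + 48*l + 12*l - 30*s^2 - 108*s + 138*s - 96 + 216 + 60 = 60*l - 30*s^2 + s*(30*l + 30) + 180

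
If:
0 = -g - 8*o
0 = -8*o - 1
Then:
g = 1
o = -1/8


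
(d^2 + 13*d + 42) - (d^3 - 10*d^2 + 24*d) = -d^3 + 11*d^2 - 11*d + 42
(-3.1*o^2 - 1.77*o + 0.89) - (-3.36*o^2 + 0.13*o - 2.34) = 0.26*o^2 - 1.9*o + 3.23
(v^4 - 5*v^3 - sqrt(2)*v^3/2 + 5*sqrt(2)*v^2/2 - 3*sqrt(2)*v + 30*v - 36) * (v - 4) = v^5 - 9*v^4 - sqrt(2)*v^4/2 + 9*sqrt(2)*v^3/2 + 20*v^3 - 13*sqrt(2)*v^2 + 30*v^2 - 156*v + 12*sqrt(2)*v + 144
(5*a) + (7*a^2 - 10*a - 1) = 7*a^2 - 5*a - 1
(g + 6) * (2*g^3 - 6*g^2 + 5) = 2*g^4 + 6*g^3 - 36*g^2 + 5*g + 30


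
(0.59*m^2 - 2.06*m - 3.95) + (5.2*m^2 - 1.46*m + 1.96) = 5.79*m^2 - 3.52*m - 1.99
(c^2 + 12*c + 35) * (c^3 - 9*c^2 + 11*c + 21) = c^5 + 3*c^4 - 62*c^3 - 162*c^2 + 637*c + 735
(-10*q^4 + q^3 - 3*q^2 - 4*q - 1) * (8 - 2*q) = 20*q^5 - 82*q^4 + 14*q^3 - 16*q^2 - 30*q - 8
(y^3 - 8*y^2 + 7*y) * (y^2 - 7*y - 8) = y^5 - 15*y^4 + 55*y^3 + 15*y^2 - 56*y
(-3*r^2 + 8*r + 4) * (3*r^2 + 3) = -9*r^4 + 24*r^3 + 3*r^2 + 24*r + 12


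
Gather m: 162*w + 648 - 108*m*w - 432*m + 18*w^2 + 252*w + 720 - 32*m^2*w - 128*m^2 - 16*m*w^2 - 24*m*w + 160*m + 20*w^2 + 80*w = m^2*(-32*w - 128) + m*(-16*w^2 - 132*w - 272) + 38*w^2 + 494*w + 1368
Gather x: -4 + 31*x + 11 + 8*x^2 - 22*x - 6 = 8*x^2 + 9*x + 1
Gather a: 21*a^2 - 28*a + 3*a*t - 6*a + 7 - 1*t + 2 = 21*a^2 + a*(3*t - 34) - t + 9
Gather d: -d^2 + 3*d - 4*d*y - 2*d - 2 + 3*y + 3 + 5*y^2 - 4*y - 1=-d^2 + d*(1 - 4*y) + 5*y^2 - y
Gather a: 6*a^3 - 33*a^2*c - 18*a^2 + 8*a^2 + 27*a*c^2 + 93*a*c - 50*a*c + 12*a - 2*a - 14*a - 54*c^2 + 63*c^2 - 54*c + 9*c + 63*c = 6*a^3 + a^2*(-33*c - 10) + a*(27*c^2 + 43*c - 4) + 9*c^2 + 18*c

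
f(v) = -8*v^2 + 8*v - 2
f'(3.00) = -40.00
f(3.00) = -50.00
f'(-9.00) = 152.00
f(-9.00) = -722.00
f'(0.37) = 2.08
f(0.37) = -0.14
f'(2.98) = -39.68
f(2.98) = -49.20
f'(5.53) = -80.48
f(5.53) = -202.41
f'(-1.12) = 25.92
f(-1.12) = -21.00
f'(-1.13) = 26.08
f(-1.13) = -21.26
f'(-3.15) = 58.40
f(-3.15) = -106.58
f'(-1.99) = 39.84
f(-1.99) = -49.60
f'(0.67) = -2.72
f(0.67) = -0.23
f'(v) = 8 - 16*v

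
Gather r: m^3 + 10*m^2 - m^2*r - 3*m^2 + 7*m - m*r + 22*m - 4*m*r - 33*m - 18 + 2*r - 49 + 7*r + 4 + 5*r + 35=m^3 + 7*m^2 - 4*m + r*(-m^2 - 5*m + 14) - 28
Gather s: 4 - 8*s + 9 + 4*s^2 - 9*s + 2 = 4*s^2 - 17*s + 15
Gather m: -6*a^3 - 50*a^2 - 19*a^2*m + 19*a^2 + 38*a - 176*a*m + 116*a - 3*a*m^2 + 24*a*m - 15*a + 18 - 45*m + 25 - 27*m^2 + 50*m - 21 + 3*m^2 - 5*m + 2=-6*a^3 - 31*a^2 + 139*a + m^2*(-3*a - 24) + m*(-19*a^2 - 152*a) + 24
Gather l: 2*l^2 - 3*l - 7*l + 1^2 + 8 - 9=2*l^2 - 10*l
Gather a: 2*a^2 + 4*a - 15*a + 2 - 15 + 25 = 2*a^2 - 11*a + 12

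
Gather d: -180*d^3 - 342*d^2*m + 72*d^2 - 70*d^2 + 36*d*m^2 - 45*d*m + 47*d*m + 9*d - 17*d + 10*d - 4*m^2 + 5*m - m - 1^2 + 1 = -180*d^3 + d^2*(2 - 342*m) + d*(36*m^2 + 2*m + 2) - 4*m^2 + 4*m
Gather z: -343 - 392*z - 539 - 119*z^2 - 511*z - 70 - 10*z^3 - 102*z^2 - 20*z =-10*z^3 - 221*z^2 - 923*z - 952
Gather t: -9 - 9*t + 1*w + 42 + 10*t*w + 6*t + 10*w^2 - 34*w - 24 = t*(10*w - 3) + 10*w^2 - 33*w + 9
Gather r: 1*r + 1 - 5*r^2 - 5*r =-5*r^2 - 4*r + 1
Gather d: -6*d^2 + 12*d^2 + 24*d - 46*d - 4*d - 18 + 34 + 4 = 6*d^2 - 26*d + 20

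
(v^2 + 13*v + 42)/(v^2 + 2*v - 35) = (v + 6)/(v - 5)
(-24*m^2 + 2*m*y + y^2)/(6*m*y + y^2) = (-4*m + y)/y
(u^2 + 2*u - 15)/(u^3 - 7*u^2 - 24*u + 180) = (u - 3)/(u^2 - 12*u + 36)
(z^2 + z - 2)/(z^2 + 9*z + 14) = (z - 1)/(z + 7)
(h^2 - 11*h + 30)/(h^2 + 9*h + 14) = (h^2 - 11*h + 30)/(h^2 + 9*h + 14)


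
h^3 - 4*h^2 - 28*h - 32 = (h - 8)*(h + 2)^2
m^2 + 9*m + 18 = (m + 3)*(m + 6)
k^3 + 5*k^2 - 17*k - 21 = (k - 3)*(k + 1)*(k + 7)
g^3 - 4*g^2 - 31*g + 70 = (g - 7)*(g - 2)*(g + 5)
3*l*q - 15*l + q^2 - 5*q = (3*l + q)*(q - 5)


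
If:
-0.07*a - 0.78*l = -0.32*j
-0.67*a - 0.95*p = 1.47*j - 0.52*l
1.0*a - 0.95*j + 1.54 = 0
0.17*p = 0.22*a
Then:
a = -0.62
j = 0.97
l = 0.45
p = -0.81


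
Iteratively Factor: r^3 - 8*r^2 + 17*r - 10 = (r - 5)*(r^2 - 3*r + 2) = (r - 5)*(r - 2)*(r - 1)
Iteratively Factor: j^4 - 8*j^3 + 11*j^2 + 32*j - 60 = (j - 5)*(j^3 - 3*j^2 - 4*j + 12) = (j - 5)*(j + 2)*(j^2 - 5*j + 6) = (j - 5)*(j - 2)*(j + 2)*(j - 3)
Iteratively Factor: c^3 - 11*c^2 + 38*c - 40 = (c - 5)*(c^2 - 6*c + 8) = (c - 5)*(c - 2)*(c - 4)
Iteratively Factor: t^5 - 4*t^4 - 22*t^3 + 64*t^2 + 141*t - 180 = (t + 3)*(t^4 - 7*t^3 - t^2 + 67*t - 60) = (t - 5)*(t + 3)*(t^3 - 2*t^2 - 11*t + 12) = (t - 5)*(t - 4)*(t + 3)*(t^2 + 2*t - 3) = (t - 5)*(t - 4)*(t + 3)^2*(t - 1)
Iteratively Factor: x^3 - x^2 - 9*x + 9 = (x - 3)*(x^2 + 2*x - 3) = (x - 3)*(x + 3)*(x - 1)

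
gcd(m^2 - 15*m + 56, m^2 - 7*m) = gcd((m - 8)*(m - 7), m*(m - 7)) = m - 7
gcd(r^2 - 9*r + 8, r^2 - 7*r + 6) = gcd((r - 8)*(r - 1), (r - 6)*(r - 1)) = r - 1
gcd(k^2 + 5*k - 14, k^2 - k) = 1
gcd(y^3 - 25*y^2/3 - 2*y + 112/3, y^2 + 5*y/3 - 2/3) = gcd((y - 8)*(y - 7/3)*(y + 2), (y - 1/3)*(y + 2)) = y + 2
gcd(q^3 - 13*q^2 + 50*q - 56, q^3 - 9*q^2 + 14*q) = q^2 - 9*q + 14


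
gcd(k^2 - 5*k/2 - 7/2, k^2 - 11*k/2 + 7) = k - 7/2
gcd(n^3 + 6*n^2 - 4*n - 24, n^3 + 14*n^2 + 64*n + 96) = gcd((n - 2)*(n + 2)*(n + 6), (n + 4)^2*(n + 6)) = n + 6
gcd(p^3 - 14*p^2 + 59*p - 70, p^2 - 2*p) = p - 2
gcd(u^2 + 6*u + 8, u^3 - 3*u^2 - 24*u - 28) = u + 2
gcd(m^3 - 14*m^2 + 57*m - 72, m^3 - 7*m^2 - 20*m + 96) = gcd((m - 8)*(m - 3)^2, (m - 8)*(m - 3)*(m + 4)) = m^2 - 11*m + 24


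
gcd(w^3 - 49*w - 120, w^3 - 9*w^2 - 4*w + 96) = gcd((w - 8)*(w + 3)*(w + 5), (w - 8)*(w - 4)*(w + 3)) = w^2 - 5*w - 24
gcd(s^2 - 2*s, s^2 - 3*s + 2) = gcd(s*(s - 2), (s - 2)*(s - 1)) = s - 2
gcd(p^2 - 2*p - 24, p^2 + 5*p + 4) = p + 4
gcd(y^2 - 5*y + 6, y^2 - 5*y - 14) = 1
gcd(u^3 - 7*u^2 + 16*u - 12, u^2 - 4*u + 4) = u^2 - 4*u + 4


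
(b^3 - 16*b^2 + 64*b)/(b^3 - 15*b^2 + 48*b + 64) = b/(b + 1)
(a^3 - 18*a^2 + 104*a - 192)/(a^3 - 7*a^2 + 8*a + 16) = (a^2 - 14*a + 48)/(a^2 - 3*a - 4)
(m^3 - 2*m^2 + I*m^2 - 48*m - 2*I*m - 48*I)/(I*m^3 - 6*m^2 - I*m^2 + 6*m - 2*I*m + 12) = (-I*m^3 + m^2*(1 + 2*I) + m*(-2 + 48*I) - 48)/(m^3 + m^2*(-1 + 6*I) + m*(-2 - 6*I) - 12*I)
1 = 1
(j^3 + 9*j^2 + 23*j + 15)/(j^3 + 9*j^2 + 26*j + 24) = (j^2 + 6*j + 5)/(j^2 + 6*j + 8)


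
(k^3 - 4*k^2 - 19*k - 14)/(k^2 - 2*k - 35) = (k^2 + 3*k + 2)/(k + 5)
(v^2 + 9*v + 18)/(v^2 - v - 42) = (v + 3)/(v - 7)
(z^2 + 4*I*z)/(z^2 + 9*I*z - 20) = z/(z + 5*I)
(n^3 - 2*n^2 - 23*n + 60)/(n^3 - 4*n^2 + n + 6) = (n^2 + n - 20)/(n^2 - n - 2)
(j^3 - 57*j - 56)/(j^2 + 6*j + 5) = (j^2 - j - 56)/(j + 5)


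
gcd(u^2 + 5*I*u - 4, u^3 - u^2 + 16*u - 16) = u + 4*I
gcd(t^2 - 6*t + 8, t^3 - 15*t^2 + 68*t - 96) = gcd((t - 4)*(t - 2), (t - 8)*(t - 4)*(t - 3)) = t - 4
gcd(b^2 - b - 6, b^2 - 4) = b + 2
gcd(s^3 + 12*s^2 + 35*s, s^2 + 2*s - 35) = s + 7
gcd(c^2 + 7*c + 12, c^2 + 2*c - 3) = c + 3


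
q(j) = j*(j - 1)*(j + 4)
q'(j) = j*(j - 1) + j*(j + 4) + (j - 1)*(j + 4) = 3*j^2 + 6*j - 4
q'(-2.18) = -2.82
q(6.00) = 300.00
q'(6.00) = 140.00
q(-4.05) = -1.02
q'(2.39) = 27.48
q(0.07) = -0.26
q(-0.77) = 4.40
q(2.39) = 21.23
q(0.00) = 0.00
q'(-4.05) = 20.91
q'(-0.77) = -6.84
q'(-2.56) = 0.30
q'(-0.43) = -6.03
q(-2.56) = 13.12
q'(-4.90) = 38.63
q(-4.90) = -26.02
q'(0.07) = -3.57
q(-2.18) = 12.62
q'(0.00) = -4.00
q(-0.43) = 2.20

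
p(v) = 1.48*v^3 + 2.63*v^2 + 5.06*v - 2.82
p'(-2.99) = 29.03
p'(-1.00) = 4.24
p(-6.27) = -295.96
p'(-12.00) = 581.30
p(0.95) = 5.63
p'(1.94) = 31.97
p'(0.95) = 14.06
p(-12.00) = -2242.26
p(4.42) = 198.73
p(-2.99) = -34.00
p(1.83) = 24.32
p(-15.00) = -4481.97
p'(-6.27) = 146.63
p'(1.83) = 29.55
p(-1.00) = -6.73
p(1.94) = 27.70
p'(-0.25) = 4.02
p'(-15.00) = 925.16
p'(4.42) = 115.05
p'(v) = 4.44*v^2 + 5.26*v + 5.06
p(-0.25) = -3.94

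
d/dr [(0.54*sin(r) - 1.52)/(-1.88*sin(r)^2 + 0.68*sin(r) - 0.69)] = (1.0152*sin(r)^2 - 5.7152*sin(r) + 0.661)*cos(r)/(3.5344*sin(r)^4 - 2.5568*sin(r)^3 + 3.0568*sin(r)^2 - 0.9384*sin(r) + 0.4761)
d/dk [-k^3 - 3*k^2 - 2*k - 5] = -3*k^2 - 6*k - 2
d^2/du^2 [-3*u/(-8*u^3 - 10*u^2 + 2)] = 3*u*(4*u^2*(6*u + 5)^2 - 3*(8*u + 5)*(4*u^3 + 5*u^2 - 1))/(4*u^3 + 5*u^2 - 1)^3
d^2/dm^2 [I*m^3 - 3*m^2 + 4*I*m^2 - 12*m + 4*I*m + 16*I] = 6*I*m - 6 + 8*I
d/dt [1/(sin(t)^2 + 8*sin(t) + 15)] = -2*(sin(t) + 4)*cos(t)/(sin(t)^2 + 8*sin(t) + 15)^2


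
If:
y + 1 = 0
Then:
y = -1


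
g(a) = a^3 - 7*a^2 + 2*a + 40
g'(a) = 3*a^2 - 14*a + 2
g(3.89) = 0.72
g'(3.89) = -7.06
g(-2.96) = -53.19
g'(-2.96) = 69.72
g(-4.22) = -168.25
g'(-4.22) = 114.51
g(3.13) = 8.35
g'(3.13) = -12.43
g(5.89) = 13.27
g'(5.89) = 23.62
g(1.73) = 27.69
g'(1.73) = -13.24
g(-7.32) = -741.94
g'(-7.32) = 265.23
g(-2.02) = -0.85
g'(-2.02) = 42.52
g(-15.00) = -4940.00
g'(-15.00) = 887.00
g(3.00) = 10.00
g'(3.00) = -13.00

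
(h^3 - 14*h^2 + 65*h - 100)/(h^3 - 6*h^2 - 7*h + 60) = (h - 5)/(h + 3)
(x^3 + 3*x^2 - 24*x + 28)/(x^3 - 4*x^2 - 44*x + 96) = (x^2 + 5*x - 14)/(x^2 - 2*x - 48)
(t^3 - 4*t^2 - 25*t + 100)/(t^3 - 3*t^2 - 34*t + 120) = (t + 5)/(t + 6)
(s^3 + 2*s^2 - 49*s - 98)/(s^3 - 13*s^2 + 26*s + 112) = (s + 7)/(s - 8)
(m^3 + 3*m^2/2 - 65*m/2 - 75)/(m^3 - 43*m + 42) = (2*m^2 + 15*m + 25)/(2*(m^2 + 6*m - 7))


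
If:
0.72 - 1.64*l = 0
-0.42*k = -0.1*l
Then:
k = 0.10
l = 0.44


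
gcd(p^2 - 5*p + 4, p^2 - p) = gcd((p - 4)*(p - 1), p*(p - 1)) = p - 1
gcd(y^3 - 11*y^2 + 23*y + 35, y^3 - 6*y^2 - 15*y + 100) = y - 5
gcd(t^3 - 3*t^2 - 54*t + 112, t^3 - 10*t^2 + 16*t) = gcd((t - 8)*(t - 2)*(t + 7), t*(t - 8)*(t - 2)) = t^2 - 10*t + 16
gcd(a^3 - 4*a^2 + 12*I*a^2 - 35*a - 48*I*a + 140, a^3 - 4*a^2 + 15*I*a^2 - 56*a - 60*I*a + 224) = a^2 + a*(-4 + 7*I) - 28*I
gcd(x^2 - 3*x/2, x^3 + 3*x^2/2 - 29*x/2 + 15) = x - 3/2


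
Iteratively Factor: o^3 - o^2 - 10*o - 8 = (o + 1)*(o^2 - 2*o - 8) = (o + 1)*(o + 2)*(o - 4)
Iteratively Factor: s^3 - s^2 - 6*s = (s)*(s^2 - s - 6) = s*(s - 3)*(s + 2)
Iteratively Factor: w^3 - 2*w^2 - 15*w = (w)*(w^2 - 2*w - 15) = w*(w - 5)*(w + 3)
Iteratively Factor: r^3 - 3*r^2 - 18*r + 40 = (r - 2)*(r^2 - r - 20) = (r - 2)*(r + 4)*(r - 5)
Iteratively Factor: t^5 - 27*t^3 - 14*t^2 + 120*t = (t - 2)*(t^4 + 2*t^3 - 23*t^2 - 60*t) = (t - 2)*(t + 4)*(t^3 - 2*t^2 - 15*t) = t*(t - 2)*(t + 4)*(t^2 - 2*t - 15) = t*(t - 5)*(t - 2)*(t + 4)*(t + 3)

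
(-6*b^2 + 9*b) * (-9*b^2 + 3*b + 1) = 54*b^4 - 99*b^3 + 21*b^2 + 9*b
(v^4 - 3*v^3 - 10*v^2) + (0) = v^4 - 3*v^3 - 10*v^2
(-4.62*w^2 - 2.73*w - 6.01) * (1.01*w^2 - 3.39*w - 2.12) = -4.6662*w^4 + 12.9045*w^3 + 12.979*w^2 + 26.1615*w + 12.7412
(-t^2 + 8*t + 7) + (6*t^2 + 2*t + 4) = 5*t^2 + 10*t + 11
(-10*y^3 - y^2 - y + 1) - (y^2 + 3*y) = -10*y^3 - 2*y^2 - 4*y + 1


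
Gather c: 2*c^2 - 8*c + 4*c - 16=2*c^2 - 4*c - 16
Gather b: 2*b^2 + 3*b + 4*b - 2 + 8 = 2*b^2 + 7*b + 6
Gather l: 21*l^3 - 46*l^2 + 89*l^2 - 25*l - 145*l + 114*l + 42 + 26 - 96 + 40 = 21*l^3 + 43*l^2 - 56*l + 12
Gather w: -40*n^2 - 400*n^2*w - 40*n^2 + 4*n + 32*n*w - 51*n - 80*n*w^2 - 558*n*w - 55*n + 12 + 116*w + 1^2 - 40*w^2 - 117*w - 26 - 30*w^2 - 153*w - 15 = -80*n^2 - 102*n + w^2*(-80*n - 70) + w*(-400*n^2 - 526*n - 154) - 28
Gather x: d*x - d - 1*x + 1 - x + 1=-d + x*(d - 2) + 2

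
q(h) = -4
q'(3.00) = 0.00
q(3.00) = -4.00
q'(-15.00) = 0.00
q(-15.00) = -4.00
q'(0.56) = 0.00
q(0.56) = -4.00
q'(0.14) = 0.00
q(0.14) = -4.00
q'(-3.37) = 0.00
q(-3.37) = -4.00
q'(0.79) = 0.00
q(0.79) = -4.00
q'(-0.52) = 0.00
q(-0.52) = -4.00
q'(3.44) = 0.00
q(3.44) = -4.00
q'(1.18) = 0.00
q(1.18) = -4.00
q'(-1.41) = 0.00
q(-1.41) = -4.00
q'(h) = 0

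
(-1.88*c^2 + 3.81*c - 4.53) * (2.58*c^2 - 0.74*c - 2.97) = -4.8504*c^4 + 11.221*c^3 - 8.9232*c^2 - 7.9635*c + 13.4541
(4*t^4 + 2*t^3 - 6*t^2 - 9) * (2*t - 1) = 8*t^5 - 14*t^3 + 6*t^2 - 18*t + 9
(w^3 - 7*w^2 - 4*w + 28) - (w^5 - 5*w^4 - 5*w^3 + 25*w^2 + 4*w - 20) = -w^5 + 5*w^4 + 6*w^3 - 32*w^2 - 8*w + 48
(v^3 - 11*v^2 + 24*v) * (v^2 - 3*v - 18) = v^5 - 14*v^4 + 39*v^3 + 126*v^2 - 432*v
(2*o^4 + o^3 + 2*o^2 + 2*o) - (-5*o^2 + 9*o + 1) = 2*o^4 + o^3 + 7*o^2 - 7*o - 1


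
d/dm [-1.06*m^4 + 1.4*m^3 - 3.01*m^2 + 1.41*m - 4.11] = -4.24*m^3 + 4.2*m^2 - 6.02*m + 1.41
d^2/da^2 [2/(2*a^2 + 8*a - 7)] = 8*(-2*a^2 - 8*a + 8*(a + 2)^2 + 7)/(2*a^2 + 8*a - 7)^3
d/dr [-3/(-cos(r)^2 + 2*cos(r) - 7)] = 6*(cos(r) - 1)*sin(r)/(cos(r)^2 - 2*cos(r) + 7)^2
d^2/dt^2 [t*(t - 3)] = 2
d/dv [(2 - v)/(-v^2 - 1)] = (v^2 - 2*v*(v - 2) + 1)/(v^2 + 1)^2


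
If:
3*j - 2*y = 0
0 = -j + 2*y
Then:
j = 0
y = 0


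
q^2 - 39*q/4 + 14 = (q - 8)*(q - 7/4)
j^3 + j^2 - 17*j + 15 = (j - 3)*(j - 1)*(j + 5)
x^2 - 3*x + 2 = (x - 2)*(x - 1)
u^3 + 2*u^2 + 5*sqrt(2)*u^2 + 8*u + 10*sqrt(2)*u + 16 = (u + 2)*(u + sqrt(2))*(u + 4*sqrt(2))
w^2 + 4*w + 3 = (w + 1)*(w + 3)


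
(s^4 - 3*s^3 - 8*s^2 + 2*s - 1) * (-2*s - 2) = -2*s^5 + 4*s^4 + 22*s^3 + 12*s^2 - 2*s + 2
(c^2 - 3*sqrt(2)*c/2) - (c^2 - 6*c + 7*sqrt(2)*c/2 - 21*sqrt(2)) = -5*sqrt(2)*c + 6*c + 21*sqrt(2)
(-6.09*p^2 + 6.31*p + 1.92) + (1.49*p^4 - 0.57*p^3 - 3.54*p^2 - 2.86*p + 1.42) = 1.49*p^4 - 0.57*p^3 - 9.63*p^2 + 3.45*p + 3.34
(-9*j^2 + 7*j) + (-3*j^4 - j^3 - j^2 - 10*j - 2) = -3*j^4 - j^3 - 10*j^2 - 3*j - 2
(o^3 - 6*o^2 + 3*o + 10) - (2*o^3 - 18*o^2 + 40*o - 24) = -o^3 + 12*o^2 - 37*o + 34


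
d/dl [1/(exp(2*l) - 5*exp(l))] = (5 - 2*exp(l))*exp(-l)/(exp(l) - 5)^2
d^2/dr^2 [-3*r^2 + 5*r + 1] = -6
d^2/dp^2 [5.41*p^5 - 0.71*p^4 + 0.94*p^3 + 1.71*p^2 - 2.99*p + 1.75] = 108.2*p^3 - 8.52*p^2 + 5.64*p + 3.42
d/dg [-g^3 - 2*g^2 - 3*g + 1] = -3*g^2 - 4*g - 3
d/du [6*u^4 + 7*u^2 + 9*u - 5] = 24*u^3 + 14*u + 9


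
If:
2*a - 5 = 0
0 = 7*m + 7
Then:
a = 5/2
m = -1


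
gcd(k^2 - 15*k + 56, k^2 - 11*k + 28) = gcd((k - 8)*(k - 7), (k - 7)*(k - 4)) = k - 7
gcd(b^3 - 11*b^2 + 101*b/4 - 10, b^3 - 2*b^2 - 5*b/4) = b - 5/2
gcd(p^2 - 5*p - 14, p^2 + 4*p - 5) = 1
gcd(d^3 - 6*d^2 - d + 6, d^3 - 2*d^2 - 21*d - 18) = d^2 - 5*d - 6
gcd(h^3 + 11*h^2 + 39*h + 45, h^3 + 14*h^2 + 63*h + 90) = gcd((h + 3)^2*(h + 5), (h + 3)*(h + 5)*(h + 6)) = h^2 + 8*h + 15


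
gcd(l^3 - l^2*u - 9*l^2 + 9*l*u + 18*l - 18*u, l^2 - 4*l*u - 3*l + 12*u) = l - 3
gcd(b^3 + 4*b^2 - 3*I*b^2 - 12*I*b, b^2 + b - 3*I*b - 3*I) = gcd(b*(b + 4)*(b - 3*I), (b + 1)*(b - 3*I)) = b - 3*I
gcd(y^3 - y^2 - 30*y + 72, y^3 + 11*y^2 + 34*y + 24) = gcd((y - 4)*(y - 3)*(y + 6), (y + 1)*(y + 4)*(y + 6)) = y + 6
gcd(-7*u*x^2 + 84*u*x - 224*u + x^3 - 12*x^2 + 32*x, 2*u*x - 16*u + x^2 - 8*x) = x - 8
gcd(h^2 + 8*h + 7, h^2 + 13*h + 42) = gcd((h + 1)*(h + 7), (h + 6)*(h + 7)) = h + 7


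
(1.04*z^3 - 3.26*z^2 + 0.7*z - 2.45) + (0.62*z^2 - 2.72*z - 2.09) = 1.04*z^3 - 2.64*z^2 - 2.02*z - 4.54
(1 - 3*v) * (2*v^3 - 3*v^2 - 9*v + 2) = -6*v^4 + 11*v^3 + 24*v^2 - 15*v + 2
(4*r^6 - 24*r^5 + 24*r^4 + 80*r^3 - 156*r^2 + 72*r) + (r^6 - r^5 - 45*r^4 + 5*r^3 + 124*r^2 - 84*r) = 5*r^6 - 25*r^5 - 21*r^4 + 85*r^3 - 32*r^2 - 12*r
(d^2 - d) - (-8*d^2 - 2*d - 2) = 9*d^2 + d + 2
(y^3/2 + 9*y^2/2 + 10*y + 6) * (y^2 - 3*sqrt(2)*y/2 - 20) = y^5/2 - 3*sqrt(2)*y^4/4 + 9*y^4/2 - 27*sqrt(2)*y^3/4 - 84*y^2 - 15*sqrt(2)*y^2 - 200*y - 9*sqrt(2)*y - 120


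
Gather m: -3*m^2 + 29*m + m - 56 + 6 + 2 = -3*m^2 + 30*m - 48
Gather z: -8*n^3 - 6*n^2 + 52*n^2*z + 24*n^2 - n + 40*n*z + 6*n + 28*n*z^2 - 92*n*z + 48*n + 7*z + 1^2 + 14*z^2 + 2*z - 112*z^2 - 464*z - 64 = -8*n^3 + 18*n^2 + 53*n + z^2*(28*n - 98) + z*(52*n^2 - 52*n - 455) - 63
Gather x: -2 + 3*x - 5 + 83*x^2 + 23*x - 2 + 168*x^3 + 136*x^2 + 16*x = 168*x^3 + 219*x^2 + 42*x - 9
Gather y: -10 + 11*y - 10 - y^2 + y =-y^2 + 12*y - 20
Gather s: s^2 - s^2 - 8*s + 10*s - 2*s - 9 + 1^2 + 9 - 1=0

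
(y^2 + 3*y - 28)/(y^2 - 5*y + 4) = (y + 7)/(y - 1)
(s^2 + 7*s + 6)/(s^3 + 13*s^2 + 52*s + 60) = (s + 1)/(s^2 + 7*s + 10)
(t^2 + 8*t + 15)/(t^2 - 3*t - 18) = (t + 5)/(t - 6)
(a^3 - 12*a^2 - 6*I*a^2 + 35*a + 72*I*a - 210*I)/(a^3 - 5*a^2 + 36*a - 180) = (a - 7)/(a + 6*I)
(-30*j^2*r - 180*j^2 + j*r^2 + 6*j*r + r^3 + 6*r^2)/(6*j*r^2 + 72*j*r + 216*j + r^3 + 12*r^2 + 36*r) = (-5*j + r)/(r + 6)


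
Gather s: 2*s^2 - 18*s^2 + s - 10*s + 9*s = -16*s^2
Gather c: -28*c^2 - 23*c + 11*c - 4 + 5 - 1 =-28*c^2 - 12*c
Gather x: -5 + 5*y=5*y - 5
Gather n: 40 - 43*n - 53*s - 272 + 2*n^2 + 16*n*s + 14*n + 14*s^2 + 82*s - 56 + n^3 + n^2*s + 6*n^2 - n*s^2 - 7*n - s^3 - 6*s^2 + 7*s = n^3 + n^2*(s + 8) + n*(-s^2 + 16*s - 36) - s^3 + 8*s^2 + 36*s - 288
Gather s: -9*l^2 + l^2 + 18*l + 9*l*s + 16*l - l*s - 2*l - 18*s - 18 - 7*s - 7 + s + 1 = -8*l^2 + 32*l + s*(8*l - 24) - 24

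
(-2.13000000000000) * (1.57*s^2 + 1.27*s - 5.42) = -3.3441*s^2 - 2.7051*s + 11.5446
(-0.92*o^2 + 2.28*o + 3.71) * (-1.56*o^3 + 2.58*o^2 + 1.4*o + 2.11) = 1.4352*o^5 - 5.9304*o^4 - 1.1932*o^3 + 10.8226*o^2 + 10.0048*o + 7.8281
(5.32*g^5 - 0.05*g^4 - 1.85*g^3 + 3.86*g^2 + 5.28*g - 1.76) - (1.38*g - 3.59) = 5.32*g^5 - 0.05*g^4 - 1.85*g^3 + 3.86*g^2 + 3.9*g + 1.83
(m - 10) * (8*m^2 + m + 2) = 8*m^3 - 79*m^2 - 8*m - 20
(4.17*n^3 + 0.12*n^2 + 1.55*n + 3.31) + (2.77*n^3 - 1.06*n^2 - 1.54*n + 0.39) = 6.94*n^3 - 0.94*n^2 + 0.01*n + 3.7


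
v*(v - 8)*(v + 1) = v^3 - 7*v^2 - 8*v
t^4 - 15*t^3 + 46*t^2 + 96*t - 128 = (t - 8)^2*(t - 1)*(t + 2)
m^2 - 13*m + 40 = (m - 8)*(m - 5)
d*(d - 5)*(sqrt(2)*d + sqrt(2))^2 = 2*d^4 - 6*d^3 - 18*d^2 - 10*d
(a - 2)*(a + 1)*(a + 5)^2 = a^4 + 9*a^3 + 13*a^2 - 45*a - 50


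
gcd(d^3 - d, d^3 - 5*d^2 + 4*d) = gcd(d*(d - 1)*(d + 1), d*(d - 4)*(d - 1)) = d^2 - d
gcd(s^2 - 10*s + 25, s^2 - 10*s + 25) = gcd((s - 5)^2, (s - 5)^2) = s^2 - 10*s + 25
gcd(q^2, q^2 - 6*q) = q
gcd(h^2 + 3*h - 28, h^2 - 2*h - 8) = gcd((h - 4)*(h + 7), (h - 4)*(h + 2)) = h - 4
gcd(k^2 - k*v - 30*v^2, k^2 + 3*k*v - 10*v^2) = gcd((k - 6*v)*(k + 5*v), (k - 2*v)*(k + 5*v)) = k + 5*v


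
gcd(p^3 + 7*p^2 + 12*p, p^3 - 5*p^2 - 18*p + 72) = p + 4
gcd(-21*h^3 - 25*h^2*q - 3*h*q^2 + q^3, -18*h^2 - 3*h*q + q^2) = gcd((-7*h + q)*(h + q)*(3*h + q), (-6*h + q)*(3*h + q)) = 3*h + q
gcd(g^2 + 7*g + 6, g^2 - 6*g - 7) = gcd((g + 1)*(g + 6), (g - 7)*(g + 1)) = g + 1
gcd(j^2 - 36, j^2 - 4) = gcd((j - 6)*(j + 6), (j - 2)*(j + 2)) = 1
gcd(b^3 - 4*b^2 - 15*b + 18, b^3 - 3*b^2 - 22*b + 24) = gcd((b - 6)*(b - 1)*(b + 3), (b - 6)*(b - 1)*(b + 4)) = b^2 - 7*b + 6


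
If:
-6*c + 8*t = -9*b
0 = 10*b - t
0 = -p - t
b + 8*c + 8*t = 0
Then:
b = 0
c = 0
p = 0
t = 0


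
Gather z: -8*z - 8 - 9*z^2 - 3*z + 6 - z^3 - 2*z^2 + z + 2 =-z^3 - 11*z^2 - 10*z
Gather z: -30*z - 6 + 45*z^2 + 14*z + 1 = 45*z^2 - 16*z - 5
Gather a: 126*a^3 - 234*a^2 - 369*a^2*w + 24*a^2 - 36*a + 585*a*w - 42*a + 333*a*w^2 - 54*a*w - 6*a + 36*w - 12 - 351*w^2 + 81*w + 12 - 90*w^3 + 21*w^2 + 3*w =126*a^3 + a^2*(-369*w - 210) + a*(333*w^2 + 531*w - 84) - 90*w^3 - 330*w^2 + 120*w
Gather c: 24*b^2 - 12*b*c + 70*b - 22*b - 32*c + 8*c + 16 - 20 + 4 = 24*b^2 + 48*b + c*(-12*b - 24)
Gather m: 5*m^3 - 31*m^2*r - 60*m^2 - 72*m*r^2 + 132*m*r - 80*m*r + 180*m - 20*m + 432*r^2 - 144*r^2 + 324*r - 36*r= 5*m^3 + m^2*(-31*r - 60) + m*(-72*r^2 + 52*r + 160) + 288*r^2 + 288*r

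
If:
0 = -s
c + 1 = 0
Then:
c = -1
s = 0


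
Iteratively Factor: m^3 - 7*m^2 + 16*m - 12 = (m - 2)*(m^2 - 5*m + 6) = (m - 3)*(m - 2)*(m - 2)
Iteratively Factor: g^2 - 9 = (g - 3)*(g + 3)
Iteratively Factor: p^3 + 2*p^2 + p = (p + 1)*(p^2 + p) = (p + 1)^2*(p)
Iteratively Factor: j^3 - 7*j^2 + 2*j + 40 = (j + 2)*(j^2 - 9*j + 20) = (j - 4)*(j + 2)*(j - 5)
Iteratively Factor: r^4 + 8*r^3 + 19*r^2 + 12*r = (r)*(r^3 + 8*r^2 + 19*r + 12) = r*(r + 1)*(r^2 + 7*r + 12) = r*(r + 1)*(r + 3)*(r + 4)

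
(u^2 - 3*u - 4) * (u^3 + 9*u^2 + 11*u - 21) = u^5 + 6*u^4 - 20*u^3 - 90*u^2 + 19*u + 84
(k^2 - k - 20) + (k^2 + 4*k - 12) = 2*k^2 + 3*k - 32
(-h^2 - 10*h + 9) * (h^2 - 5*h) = -h^4 - 5*h^3 + 59*h^2 - 45*h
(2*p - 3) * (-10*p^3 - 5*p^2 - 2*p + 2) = -20*p^4 + 20*p^3 + 11*p^2 + 10*p - 6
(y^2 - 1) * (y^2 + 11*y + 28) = y^4 + 11*y^3 + 27*y^2 - 11*y - 28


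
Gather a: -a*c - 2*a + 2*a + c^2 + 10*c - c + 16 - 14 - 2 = -a*c + c^2 + 9*c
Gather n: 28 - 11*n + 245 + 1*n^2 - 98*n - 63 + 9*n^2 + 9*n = 10*n^2 - 100*n + 210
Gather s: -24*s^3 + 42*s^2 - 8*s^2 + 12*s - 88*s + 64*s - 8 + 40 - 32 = -24*s^3 + 34*s^2 - 12*s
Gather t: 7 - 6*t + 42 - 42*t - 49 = -48*t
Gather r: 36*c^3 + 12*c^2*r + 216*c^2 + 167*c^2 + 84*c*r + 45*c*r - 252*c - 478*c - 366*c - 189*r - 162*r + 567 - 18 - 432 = 36*c^3 + 383*c^2 - 1096*c + r*(12*c^2 + 129*c - 351) + 117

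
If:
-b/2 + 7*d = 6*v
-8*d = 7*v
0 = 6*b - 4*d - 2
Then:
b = 97/284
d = 7/568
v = -1/71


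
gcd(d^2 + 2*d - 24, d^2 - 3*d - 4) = d - 4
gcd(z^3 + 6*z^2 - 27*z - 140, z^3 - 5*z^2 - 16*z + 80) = z^2 - z - 20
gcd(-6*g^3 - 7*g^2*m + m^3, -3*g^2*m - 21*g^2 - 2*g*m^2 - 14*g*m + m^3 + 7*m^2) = 3*g^2 + 2*g*m - m^2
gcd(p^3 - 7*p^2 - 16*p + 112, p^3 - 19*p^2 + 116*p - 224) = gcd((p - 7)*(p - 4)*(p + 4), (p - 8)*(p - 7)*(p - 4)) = p^2 - 11*p + 28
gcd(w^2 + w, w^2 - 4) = 1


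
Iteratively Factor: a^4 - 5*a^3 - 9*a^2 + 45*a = (a)*(a^3 - 5*a^2 - 9*a + 45) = a*(a - 3)*(a^2 - 2*a - 15) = a*(a - 5)*(a - 3)*(a + 3)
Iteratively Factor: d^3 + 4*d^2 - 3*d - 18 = (d + 3)*(d^2 + d - 6) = (d + 3)^2*(d - 2)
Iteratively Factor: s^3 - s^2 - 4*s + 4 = (s + 2)*(s^2 - 3*s + 2) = (s - 2)*(s + 2)*(s - 1)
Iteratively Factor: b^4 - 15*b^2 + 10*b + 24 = (b - 3)*(b^3 + 3*b^2 - 6*b - 8) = (b - 3)*(b + 4)*(b^2 - b - 2) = (b - 3)*(b + 1)*(b + 4)*(b - 2)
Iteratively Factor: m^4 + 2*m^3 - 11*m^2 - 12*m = (m + 1)*(m^3 + m^2 - 12*m) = (m + 1)*(m + 4)*(m^2 - 3*m) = (m - 3)*(m + 1)*(m + 4)*(m)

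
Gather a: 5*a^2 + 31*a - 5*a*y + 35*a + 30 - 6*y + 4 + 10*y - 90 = 5*a^2 + a*(66 - 5*y) + 4*y - 56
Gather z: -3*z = -3*z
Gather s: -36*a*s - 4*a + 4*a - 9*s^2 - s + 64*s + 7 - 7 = -9*s^2 + s*(63 - 36*a)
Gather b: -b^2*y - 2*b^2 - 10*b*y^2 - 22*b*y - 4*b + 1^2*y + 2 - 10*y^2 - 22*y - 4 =b^2*(-y - 2) + b*(-10*y^2 - 22*y - 4) - 10*y^2 - 21*y - 2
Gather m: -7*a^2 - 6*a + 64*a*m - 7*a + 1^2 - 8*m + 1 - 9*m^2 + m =-7*a^2 - 13*a - 9*m^2 + m*(64*a - 7) + 2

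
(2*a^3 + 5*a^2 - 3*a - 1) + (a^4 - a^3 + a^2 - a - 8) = a^4 + a^3 + 6*a^2 - 4*a - 9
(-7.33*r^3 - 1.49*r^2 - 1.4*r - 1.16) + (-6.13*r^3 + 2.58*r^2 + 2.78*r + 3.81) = -13.46*r^3 + 1.09*r^2 + 1.38*r + 2.65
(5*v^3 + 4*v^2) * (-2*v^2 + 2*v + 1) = -10*v^5 + 2*v^4 + 13*v^3 + 4*v^2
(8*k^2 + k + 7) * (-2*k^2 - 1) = -16*k^4 - 2*k^3 - 22*k^2 - k - 7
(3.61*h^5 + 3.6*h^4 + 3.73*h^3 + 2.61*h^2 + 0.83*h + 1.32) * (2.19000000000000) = 7.9059*h^5 + 7.884*h^4 + 8.1687*h^3 + 5.7159*h^2 + 1.8177*h + 2.8908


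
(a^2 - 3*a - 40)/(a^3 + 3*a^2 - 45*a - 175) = (a - 8)/(a^2 - 2*a - 35)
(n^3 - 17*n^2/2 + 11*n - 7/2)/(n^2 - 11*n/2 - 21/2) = (2*n^2 - 3*n + 1)/(2*n + 3)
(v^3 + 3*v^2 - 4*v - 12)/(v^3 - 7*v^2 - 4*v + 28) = (v + 3)/(v - 7)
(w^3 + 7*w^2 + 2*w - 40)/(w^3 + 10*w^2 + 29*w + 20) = (w - 2)/(w + 1)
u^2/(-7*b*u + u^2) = u/(-7*b + u)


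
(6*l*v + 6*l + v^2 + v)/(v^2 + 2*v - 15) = (6*l*v + 6*l + v^2 + v)/(v^2 + 2*v - 15)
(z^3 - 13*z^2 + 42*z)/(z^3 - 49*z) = (z - 6)/(z + 7)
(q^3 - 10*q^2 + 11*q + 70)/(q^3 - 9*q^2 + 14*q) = (q^2 - 3*q - 10)/(q*(q - 2))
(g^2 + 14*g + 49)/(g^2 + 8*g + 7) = (g + 7)/(g + 1)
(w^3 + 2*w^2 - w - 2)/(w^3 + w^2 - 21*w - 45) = (w^3 + 2*w^2 - w - 2)/(w^3 + w^2 - 21*w - 45)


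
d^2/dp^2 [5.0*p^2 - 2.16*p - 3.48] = 10.0000000000000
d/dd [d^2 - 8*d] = 2*d - 8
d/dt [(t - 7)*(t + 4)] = 2*t - 3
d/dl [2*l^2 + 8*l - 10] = 4*l + 8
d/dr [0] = 0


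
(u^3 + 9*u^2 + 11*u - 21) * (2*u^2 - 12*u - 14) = 2*u^5 + 6*u^4 - 100*u^3 - 300*u^2 + 98*u + 294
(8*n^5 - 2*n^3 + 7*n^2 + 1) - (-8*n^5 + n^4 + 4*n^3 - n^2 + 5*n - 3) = 16*n^5 - n^4 - 6*n^3 + 8*n^2 - 5*n + 4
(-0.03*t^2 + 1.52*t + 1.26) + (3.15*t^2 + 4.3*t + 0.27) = 3.12*t^2 + 5.82*t + 1.53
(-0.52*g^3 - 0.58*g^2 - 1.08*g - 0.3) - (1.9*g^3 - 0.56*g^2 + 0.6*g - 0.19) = -2.42*g^3 - 0.0199999999999999*g^2 - 1.68*g - 0.11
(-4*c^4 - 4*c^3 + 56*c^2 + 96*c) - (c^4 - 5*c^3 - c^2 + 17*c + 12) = -5*c^4 + c^3 + 57*c^2 + 79*c - 12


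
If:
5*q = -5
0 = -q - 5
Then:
No Solution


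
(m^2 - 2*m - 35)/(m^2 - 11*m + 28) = (m + 5)/(m - 4)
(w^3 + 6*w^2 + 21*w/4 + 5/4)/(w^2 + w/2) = w + 11/2 + 5/(2*w)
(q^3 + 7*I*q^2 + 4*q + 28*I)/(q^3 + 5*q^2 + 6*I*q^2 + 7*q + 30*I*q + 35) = (q^2 + 4)/(q^2 + q*(5 - I) - 5*I)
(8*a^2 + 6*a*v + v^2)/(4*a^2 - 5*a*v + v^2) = (8*a^2 + 6*a*v + v^2)/(4*a^2 - 5*a*v + v^2)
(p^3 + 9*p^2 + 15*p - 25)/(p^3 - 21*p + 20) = (p + 5)/(p - 4)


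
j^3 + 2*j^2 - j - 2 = (j - 1)*(j + 1)*(j + 2)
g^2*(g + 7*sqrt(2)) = g^3 + 7*sqrt(2)*g^2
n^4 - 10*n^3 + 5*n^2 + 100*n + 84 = (n - 7)*(n - 6)*(n + 1)*(n + 2)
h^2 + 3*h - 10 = (h - 2)*(h + 5)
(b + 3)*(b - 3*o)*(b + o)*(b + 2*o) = b^4 + 3*b^3 - 7*b^2*o^2 - 6*b*o^3 - 21*b*o^2 - 18*o^3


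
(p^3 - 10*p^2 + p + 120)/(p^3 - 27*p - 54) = (p^2 - 13*p + 40)/(p^2 - 3*p - 18)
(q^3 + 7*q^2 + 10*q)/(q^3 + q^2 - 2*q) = (q + 5)/(q - 1)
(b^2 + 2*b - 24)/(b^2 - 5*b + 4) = (b + 6)/(b - 1)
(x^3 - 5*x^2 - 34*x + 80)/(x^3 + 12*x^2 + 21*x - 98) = (x^2 - 3*x - 40)/(x^2 + 14*x + 49)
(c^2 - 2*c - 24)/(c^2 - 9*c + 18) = (c + 4)/(c - 3)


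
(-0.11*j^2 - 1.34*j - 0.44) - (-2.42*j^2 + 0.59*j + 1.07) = 2.31*j^2 - 1.93*j - 1.51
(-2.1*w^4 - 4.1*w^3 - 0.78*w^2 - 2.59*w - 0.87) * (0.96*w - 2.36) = -2.016*w^5 + 1.02*w^4 + 8.9272*w^3 - 0.6456*w^2 + 5.2772*w + 2.0532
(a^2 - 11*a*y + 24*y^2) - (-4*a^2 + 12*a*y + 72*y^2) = 5*a^2 - 23*a*y - 48*y^2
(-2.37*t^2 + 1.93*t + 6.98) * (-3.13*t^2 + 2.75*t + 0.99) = 7.4181*t^4 - 12.5584*t^3 - 18.8862*t^2 + 21.1057*t + 6.9102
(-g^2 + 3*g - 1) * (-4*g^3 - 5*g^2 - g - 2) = 4*g^5 - 7*g^4 - 10*g^3 + 4*g^2 - 5*g + 2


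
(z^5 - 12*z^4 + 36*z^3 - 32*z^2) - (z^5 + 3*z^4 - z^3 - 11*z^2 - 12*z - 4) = -15*z^4 + 37*z^3 - 21*z^2 + 12*z + 4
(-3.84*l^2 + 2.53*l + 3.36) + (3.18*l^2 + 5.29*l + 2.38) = -0.66*l^2 + 7.82*l + 5.74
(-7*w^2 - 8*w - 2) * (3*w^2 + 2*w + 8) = -21*w^4 - 38*w^3 - 78*w^2 - 68*w - 16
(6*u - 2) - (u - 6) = 5*u + 4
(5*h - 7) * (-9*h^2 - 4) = -45*h^3 + 63*h^2 - 20*h + 28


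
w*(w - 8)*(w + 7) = w^3 - w^2 - 56*w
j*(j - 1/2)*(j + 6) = j^3 + 11*j^2/2 - 3*j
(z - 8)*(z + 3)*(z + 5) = z^3 - 49*z - 120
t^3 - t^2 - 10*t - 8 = (t - 4)*(t + 1)*(t + 2)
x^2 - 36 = (x - 6)*(x + 6)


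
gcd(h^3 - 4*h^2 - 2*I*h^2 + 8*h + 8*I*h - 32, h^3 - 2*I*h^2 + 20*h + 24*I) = h + 2*I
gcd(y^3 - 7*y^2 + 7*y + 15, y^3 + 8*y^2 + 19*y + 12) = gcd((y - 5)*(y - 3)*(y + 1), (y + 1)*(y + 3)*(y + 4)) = y + 1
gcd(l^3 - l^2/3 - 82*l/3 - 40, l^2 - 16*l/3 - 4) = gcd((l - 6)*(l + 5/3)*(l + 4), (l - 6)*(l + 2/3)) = l - 6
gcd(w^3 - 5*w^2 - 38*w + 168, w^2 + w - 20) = w - 4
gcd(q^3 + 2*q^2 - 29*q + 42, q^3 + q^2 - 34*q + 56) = q^2 + 5*q - 14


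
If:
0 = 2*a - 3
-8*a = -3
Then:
No Solution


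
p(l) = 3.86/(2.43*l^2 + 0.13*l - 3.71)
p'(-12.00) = 0.00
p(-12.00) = 0.01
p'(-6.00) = 0.02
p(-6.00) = 0.05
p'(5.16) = -0.03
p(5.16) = 0.06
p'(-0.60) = 1.27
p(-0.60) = -1.33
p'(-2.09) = 0.88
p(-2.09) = 0.58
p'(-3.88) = 0.07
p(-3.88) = 0.12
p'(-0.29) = 0.39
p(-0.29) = -1.09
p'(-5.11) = 0.03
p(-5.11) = 0.07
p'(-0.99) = 8.51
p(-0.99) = -2.65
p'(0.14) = -0.24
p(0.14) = -1.06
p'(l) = 3.86*(-4.86*l - 0.13)/(2.43*l^2 + 0.13*l - 3.71)^2 = (-18.7596*l - 0.5018)/(2.43*l^2 + 0.13*l - 3.71)^2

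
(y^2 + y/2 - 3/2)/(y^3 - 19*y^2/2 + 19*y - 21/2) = (2*y + 3)/(2*y^2 - 17*y + 21)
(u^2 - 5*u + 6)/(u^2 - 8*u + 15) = (u - 2)/(u - 5)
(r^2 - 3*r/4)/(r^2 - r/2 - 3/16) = 4*r/(4*r + 1)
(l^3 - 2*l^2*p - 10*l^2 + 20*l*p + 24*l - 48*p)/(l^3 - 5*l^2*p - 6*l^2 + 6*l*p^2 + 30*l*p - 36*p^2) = (4 - l)/(-l + 3*p)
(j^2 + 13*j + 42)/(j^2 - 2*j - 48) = (j + 7)/(j - 8)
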